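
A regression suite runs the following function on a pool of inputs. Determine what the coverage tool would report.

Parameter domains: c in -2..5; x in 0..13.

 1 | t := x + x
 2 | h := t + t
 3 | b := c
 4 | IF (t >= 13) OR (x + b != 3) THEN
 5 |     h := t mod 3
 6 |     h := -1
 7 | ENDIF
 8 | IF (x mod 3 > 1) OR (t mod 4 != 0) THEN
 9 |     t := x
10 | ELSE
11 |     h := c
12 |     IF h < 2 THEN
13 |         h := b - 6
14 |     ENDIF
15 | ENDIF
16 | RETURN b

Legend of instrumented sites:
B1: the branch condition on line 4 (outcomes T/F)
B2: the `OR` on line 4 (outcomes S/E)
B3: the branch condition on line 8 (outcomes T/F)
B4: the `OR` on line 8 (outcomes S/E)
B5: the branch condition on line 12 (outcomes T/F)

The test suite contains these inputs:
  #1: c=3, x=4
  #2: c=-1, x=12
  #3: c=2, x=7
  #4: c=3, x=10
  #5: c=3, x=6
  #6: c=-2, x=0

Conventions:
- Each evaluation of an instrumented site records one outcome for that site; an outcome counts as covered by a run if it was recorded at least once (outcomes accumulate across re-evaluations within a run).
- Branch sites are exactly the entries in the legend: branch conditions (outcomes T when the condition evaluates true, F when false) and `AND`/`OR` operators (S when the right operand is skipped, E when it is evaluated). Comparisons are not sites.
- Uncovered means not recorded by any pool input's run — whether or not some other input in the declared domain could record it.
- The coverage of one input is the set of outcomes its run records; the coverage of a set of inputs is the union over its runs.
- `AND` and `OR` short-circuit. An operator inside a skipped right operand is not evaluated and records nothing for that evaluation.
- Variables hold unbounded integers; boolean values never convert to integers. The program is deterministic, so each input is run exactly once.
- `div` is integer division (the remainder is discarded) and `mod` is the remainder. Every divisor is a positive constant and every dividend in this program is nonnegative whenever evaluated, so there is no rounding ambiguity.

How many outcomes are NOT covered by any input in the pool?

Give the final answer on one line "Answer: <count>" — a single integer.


run #1 (c=3, x=4) runs B2->E, B1->T, B4->E, B3->F, B5->F; records B1=T, B2=E, B3=F, B4=E, B5=F
run #2 (c=-1, x=12) runs B2->S, B1->T, B4->E, B3->F, B5->T; records B1=T, B2=S, B3=F, B4=E, B5=T
run #3 (c=2, x=7) runs B2->S, B1->T, B4->E, B3->T; records B1=T, B2=S, B3=T, B4=E
run #4 (c=3, x=10) runs B2->S, B1->T, B4->E, B3->F, B5->F; records B1=T, B2=S, B3=F, B4=E, B5=F
run #5 (c=3, x=6) runs B2->E, B1->T, B4->E, B3->F, B5->F; records B1=T, B2=E, B3=F, B4=E, B5=F
run #6 (c=-2, x=0) runs B2->E, B1->T, B4->E, B3->F, B5->T; records B1=T, B2=E, B3=F, B4=E, B5=T
union over the pool: B1=T, B2=S, B2=E, B3=T, B3=F, B4=E, B5=T, B5=F
uncovered (2 of 10): B1=F, B4=S
Answer: 2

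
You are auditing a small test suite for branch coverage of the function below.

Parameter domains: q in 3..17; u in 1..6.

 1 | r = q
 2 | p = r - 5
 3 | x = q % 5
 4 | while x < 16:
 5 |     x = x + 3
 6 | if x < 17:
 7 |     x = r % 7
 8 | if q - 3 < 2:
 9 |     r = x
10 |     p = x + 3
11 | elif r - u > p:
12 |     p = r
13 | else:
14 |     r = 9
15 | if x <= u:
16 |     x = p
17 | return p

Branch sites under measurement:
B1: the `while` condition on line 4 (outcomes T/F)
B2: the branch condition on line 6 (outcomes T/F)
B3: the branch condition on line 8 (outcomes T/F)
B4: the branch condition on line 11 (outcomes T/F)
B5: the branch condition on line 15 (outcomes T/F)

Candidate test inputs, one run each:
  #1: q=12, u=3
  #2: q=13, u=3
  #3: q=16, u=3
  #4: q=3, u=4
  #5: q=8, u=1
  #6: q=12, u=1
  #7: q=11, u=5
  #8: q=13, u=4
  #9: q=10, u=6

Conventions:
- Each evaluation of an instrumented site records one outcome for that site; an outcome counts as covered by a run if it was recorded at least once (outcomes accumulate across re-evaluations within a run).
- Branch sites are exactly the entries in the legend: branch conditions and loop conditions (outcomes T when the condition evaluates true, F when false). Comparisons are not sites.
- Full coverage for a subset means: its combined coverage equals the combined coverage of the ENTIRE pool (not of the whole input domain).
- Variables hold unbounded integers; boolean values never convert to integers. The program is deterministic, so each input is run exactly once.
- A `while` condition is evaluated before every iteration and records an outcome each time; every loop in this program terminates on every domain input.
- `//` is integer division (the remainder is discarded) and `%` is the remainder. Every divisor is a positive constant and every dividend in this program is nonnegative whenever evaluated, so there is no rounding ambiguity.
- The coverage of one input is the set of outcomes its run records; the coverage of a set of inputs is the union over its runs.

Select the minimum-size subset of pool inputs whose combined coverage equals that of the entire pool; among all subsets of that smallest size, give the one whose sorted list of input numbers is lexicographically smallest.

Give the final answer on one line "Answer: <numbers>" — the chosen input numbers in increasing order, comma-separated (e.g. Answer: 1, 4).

run #1 (q=12, u=3) records B1=T, B1=F, B2=F, B3=F, B4=T, B5=F
run #2 (q=13, u=3) records B1=T, B1=F, B2=F, B3=F, B4=T, B5=F
run #3 (q=16, u=3) records B1=T, B1=F, B2=T, B3=F, B4=T, B5=T
run #4 (q=3, u=4) records B1=T, B1=F, B2=F, B3=T, B5=F
run #5 (q=8, u=1) records B1=T, B1=F, B2=F, B3=F, B4=T, B5=F
run #6 (q=12, u=1) records B1=T, B1=F, B2=F, B3=F, B4=T, B5=F
run #7 (q=11, u=5) records B1=T, B1=F, B2=T, B3=F, B4=F, B5=T
run #8 (q=13, u=4) records B1=T, B1=F, B2=F, B3=F, B4=T, B5=F
run #9 (q=10, u=6) records B1=T, B1=F, B2=F, B3=F, B4=F, B5=F
union over all inputs: B1=T, B1=F, B2=T, B2=F, B3=T, B3=F, B4=T, B4=F, B5=T, B5=F (10 outcomes)
every size-1 subset falls short of the 10 outcomes (best: 6/10)
every size-2 subset falls short of the 10 outcomes (best: 9/10)
inputs {1, 4, 7} (size 3) cover everything; no size-3 subset with a lexicographically smaller index list covers all 10

Answer: 1, 4, 7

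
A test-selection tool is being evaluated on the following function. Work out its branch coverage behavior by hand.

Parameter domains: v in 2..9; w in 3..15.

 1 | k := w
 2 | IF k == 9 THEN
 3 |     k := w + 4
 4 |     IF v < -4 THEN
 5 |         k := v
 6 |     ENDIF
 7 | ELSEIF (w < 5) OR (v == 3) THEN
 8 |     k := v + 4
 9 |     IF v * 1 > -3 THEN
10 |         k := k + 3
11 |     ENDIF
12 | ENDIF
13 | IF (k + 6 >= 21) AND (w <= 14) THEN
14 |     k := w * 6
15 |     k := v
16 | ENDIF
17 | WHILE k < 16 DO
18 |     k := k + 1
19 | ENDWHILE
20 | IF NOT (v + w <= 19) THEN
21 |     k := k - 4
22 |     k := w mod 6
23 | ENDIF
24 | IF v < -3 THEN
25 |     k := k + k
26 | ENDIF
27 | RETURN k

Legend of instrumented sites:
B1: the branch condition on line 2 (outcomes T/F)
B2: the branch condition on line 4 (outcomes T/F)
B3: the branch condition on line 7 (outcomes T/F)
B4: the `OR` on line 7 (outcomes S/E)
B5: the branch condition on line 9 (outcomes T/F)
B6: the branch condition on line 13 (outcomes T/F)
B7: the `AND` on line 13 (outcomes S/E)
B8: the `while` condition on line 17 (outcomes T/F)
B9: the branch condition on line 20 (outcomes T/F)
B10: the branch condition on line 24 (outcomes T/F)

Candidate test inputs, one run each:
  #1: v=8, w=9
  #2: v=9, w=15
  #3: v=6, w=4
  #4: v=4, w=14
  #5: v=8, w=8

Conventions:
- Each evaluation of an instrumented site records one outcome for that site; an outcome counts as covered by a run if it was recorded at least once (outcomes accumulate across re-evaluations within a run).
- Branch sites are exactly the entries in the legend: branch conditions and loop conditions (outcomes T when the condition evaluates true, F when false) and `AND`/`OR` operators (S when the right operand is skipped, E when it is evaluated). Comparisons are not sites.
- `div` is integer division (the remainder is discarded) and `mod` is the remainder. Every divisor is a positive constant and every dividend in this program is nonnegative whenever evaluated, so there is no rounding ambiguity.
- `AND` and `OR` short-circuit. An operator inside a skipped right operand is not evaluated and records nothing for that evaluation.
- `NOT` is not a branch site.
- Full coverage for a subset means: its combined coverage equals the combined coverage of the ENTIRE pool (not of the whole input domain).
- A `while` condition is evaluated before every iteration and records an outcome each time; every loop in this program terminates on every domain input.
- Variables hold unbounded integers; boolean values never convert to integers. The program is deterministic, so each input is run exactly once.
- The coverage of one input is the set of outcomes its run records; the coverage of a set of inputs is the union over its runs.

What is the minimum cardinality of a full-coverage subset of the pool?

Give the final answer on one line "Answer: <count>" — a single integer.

#1 (v=8, w=9) -> B1->T, B2->F, B7->S, B6->F, B8->T, B8->T, B8->T, B8->F, B9->F, B10->F; covered: B1=T, B2=F, B6=F, B7=S, B8=T, B8=F, B9=F, B10=F
#2 (v=9, w=15) -> B1->F, B4->E, B3->F, B7->E, B6->F, B8->T, B8->F, B9->T, B10->F; covered: B1=F, B3=F, B4=E, B6=F, B7=E, B8=T, B8=F, B9=T, B10=F
#3 (v=6, w=4) -> B1->F, B4->S, B3->T, B5->T, B7->S, B6->F, B8->T, B8->T, B8->T, B8->F, B9->F, B10->F; covered: B1=F, B3=T, B4=S, B5=T, B6=F, B7=S, B8=T, B8=F, B9=F, B10=F
#4 (v=4, w=14) -> B1->F, B4->E, B3->F, B7->S, B6->F, B8->T, B8->T, B8->F, B9->F, B10->F; covered: B1=F, B3=F, B4=E, B6=F, B7=S, B8=T, B8=F, B9=F, B10=F
#5 (v=8, w=8) -> B1->F, B4->E, B3->F, B7->S, B6->F, B8->T, B8->T, B8->T, B8->T, B8->T, B8->T, B8->T, B8->T, B8->F, ...; covered: B1=F, B3=F, B4=E, B6=F, B7=S, B8=T, B8=F, B9=F, B10=F
union over all inputs: B1=T, B1=F, B2=F, B3=T, B3=F, B4=S, B4=E, B5=T, B6=F, B7=S, B7=E, B8=T, B8=F, B9=T, B9=F, B10=F (16 outcomes)
size 1 is not enough: best union over all size-1 subsets is 10/16
size 2 is not enough: best union over all size-2 subsets is 14/16
the canonical winner is {1, 2, 3}: size 3, full 16-outcome coverage, earliest index list among size-3 covers

Answer: 3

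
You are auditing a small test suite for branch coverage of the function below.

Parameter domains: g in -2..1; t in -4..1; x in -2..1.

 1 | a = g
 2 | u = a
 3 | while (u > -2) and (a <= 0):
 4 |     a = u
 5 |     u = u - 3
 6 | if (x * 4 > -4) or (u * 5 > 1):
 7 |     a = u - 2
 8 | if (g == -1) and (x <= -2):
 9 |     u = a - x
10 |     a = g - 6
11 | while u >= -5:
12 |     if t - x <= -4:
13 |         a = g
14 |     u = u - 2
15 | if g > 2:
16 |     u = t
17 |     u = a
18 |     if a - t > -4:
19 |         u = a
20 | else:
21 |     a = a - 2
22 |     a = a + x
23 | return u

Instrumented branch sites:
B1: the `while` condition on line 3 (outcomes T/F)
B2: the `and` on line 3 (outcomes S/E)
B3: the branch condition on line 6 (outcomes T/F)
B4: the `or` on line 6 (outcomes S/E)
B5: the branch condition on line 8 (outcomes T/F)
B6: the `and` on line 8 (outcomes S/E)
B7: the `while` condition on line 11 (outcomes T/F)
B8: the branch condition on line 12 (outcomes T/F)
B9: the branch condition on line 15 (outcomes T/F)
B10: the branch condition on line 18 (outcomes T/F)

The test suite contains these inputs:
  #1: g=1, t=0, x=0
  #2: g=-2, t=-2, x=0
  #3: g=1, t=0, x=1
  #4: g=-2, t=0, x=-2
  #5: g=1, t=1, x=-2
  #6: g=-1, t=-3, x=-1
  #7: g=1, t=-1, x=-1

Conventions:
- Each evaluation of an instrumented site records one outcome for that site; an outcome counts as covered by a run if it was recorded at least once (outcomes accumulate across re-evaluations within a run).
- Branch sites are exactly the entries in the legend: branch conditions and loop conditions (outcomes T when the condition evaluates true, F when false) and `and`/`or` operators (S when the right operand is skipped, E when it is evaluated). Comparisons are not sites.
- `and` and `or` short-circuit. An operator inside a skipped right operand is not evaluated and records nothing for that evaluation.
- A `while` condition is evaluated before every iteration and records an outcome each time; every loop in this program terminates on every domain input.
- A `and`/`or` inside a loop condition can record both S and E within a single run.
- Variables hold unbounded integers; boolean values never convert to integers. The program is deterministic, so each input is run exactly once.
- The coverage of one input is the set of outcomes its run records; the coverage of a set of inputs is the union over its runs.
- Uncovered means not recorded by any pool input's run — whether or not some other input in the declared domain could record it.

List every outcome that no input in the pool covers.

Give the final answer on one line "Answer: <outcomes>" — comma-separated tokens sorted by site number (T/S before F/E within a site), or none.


input #1, g=1, t=0, x=0: outcomes B1=F, B2=E, B3=T, B4=S, B5=F, B6=S, B7=T, B7=F, B8=F, B9=F
input #2, g=-2, t=-2, x=0: outcomes B1=F, B2=S, B3=T, B4=S, B5=F, B6=S, B7=T, B7=F, B8=F, B9=F
input #3, g=1, t=0, x=1: outcomes B1=F, B2=E, B3=T, B4=S, B5=F, B6=S, B7=T, B7=F, B8=F, B9=F
input #4, g=-2, t=0, x=-2: outcomes B1=F, B2=S, B3=F, B4=E, B5=F, B6=S, B7=T, B7=F, B8=F, B9=F
input #5, g=1, t=1, x=-2: outcomes B1=F, B2=E, B3=T, B4=E, B5=F, B6=S, B7=T, B7=F, B8=F, B9=F
input #6, g=-1, t=-3, x=-1: outcomes B1=T, B1=F, B2=S, B2=E, B3=F, B4=E, B5=F, B6=E, B7=T, B7=F, B8=F, B9=F
input #7, g=1, t=-1, x=-1: outcomes B1=F, B2=E, B3=T, B4=E, B5=F, B6=S, B7=T, B7=F, B8=F, B9=F
union over the pool: B1=T, B1=F, B2=S, B2=E, B3=T, B3=F, B4=S, B4=E, B5=F, B6=S, B6=E, B7=T, B7=F, B8=F, B9=F
uncovered (5 of 20): B5=T, B8=T, B9=T, B10=T, B10=F
Answer: B5=T, B8=T, B9=T, B10=T, B10=F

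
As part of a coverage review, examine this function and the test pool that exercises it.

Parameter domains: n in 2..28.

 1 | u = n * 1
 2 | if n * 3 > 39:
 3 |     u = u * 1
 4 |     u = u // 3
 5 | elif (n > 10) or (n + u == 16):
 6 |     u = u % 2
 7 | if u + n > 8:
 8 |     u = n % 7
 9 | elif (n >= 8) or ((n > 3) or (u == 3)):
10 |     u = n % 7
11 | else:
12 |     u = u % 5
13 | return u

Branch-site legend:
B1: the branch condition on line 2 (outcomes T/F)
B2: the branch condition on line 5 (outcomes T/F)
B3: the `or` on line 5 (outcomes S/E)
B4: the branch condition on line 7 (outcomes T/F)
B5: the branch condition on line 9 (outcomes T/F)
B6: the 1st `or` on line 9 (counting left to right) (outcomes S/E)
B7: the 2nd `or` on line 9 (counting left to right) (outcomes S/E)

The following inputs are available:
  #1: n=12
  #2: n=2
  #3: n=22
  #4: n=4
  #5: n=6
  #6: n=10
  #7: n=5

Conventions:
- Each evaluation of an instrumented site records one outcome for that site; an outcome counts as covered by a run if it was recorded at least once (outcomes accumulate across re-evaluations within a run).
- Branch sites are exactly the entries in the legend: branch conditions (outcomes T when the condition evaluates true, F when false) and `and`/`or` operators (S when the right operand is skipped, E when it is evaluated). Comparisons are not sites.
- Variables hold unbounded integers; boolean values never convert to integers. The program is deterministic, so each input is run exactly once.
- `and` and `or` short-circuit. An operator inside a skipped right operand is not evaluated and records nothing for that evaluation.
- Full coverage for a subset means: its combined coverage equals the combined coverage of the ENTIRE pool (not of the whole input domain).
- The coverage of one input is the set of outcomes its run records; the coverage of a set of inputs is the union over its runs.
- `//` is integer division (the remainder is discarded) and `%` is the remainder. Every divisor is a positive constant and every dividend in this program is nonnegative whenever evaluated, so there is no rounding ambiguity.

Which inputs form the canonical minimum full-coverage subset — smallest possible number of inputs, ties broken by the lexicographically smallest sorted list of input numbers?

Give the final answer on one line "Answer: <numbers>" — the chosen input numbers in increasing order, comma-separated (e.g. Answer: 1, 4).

test 1 (n=12) fires B1->F, B3->S, B2->T, B4->T; hits B1=F, B2=T, B3=S, B4=T
test 2 (n=2) fires B1->F, B3->E, B2->F, B4->F, B6->E, B7->E, B5->F; hits B1=F, B2=F, B3=E, B4=F, B5=F, B6=E, B7=E
test 3 (n=22) fires B1->T, B4->T; hits B1=T, B4=T
test 4 (n=4) fires B1->F, B3->E, B2->F, B4->F, B6->E, B7->S, B5->T; hits B1=F, B2=F, B3=E, B4=F, B5=T, B6=E, B7=S
test 5 (n=6) fires B1->F, B3->E, B2->F, B4->T; hits B1=F, B2=F, B3=E, B4=T
test 6 (n=10) fires B1->F, B3->E, B2->F, B4->T; hits B1=F, B2=F, B3=E, B4=T
test 7 (n=5) fires B1->F, B3->E, B2->F, B4->T; hits B1=F, B2=F, B3=E, B4=T
union over all inputs: B1=T, B1=F, B2=T, B2=F, B3=S, B3=E, B4=T, B4=F, B5=T, B5=F, B6=E, B7=S, B7=E (13 outcomes)
no size-1 subset reaches all 13 outcomes (best union: 7/13)
no size-2 subset reaches all 13 outcomes (best union: 10/13)
no size-3 subset reaches all 13 outcomes (best union: 12/13)
the canonical winner is {1, 2, 3, 4}: size 4, full 13-outcome coverage, earliest index list among size-4 covers

Answer: 1, 2, 3, 4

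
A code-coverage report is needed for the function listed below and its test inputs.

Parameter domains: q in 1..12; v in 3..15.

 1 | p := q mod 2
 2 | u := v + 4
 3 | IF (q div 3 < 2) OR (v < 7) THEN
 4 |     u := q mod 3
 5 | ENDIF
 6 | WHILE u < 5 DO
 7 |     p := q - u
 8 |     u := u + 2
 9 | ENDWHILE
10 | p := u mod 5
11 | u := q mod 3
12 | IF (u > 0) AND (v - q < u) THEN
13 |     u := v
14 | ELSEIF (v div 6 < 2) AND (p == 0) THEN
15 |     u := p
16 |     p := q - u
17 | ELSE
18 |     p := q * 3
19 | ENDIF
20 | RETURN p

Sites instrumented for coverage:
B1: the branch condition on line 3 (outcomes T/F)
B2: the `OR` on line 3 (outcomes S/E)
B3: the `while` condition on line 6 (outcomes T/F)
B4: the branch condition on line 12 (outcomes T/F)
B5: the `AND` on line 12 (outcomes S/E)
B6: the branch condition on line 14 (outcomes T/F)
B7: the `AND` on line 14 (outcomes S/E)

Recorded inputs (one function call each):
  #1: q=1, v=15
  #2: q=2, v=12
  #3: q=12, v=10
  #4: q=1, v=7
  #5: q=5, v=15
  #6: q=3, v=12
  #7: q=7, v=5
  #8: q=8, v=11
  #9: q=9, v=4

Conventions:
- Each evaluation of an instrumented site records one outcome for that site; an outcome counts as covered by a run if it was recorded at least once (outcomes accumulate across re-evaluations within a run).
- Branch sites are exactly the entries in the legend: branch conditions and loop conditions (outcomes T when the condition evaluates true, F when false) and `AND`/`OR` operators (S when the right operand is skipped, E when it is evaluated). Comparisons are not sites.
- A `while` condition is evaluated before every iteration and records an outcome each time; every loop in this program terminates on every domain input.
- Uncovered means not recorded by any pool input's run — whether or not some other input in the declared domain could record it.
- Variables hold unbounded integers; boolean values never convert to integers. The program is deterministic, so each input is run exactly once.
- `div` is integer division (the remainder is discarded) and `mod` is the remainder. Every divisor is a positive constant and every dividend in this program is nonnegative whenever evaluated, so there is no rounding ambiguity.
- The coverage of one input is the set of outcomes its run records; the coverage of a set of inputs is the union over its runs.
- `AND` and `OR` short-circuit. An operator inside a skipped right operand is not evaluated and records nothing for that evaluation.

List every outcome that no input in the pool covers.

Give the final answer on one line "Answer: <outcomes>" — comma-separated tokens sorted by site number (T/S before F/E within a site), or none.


#1 (q=1, v=15) -> B2->S, B1->T, B3->T, B3->T, B3->F, B5->E, B4->F, B7->S, B6->F; covered: B1=T, B2=S, B3=T, B3=F, B4=F, B5=E, B6=F, B7=S
#2 (q=2, v=12) -> B2->S, B1->T, B3->T, B3->T, B3->F, B5->E, B4->F, B7->S, B6->F; covered: B1=T, B2=S, B3=T, B3=F, B4=F, B5=E, B6=F, B7=S
#3 (q=12, v=10) -> B2->E, B1->F, B3->F, B5->S, B4->F, B7->E, B6->F; covered: B1=F, B2=E, B3=F, B4=F, B5=S, B6=F, B7=E
#4 (q=1, v=7) -> B2->S, B1->T, B3->T, B3->T, B3->F, B5->E, B4->F, B7->E, B6->T; covered: B1=T, B2=S, B3=T, B3=F, B4=F, B5=E, B6=T, B7=E
#5 (q=5, v=15) -> B2->S, B1->T, B3->T, B3->T, B3->F, B5->E, B4->F, B7->S, B6->F; covered: B1=T, B2=S, B3=T, B3=F, B4=F, B5=E, B6=F, B7=S
#6 (q=3, v=12) -> B2->S, B1->T, B3->T, B3->T, B3->T, B3->F, B5->S, B4->F, B7->S, B6->F; covered: B1=T, B2=S, B3=T, B3=F, B4=F, B5=S, B6=F, B7=S
#7 (q=7, v=5) -> B2->E, B1->T, B3->T, B3->T, B3->F, B5->E, B4->T; covered: B1=T, B2=E, B3=T, B3=F, B4=T, B5=E
#8 (q=8, v=11) -> B2->E, B1->F, B3->F, B5->E, B4->F, B7->E, B6->T; covered: B1=F, B2=E, B3=F, B4=F, B5=E, B6=T, B7=E
#9 (q=9, v=4) -> B2->E, B1->T, B3->T, B3->T, B3->T, B3->F, B5->S, B4->F, B7->E, B6->F; covered: B1=T, B2=E, B3=T, B3=F, B4=F, B5=S, B6=F, B7=E
union over the pool: B1=T, B1=F, B2=S, B2=E, B3=T, B3=F, B4=T, B4=F, B5=S, B5=E, B6=T, B6=F, B7=S, B7=E
uncovered (0 of 14): none
Answer: none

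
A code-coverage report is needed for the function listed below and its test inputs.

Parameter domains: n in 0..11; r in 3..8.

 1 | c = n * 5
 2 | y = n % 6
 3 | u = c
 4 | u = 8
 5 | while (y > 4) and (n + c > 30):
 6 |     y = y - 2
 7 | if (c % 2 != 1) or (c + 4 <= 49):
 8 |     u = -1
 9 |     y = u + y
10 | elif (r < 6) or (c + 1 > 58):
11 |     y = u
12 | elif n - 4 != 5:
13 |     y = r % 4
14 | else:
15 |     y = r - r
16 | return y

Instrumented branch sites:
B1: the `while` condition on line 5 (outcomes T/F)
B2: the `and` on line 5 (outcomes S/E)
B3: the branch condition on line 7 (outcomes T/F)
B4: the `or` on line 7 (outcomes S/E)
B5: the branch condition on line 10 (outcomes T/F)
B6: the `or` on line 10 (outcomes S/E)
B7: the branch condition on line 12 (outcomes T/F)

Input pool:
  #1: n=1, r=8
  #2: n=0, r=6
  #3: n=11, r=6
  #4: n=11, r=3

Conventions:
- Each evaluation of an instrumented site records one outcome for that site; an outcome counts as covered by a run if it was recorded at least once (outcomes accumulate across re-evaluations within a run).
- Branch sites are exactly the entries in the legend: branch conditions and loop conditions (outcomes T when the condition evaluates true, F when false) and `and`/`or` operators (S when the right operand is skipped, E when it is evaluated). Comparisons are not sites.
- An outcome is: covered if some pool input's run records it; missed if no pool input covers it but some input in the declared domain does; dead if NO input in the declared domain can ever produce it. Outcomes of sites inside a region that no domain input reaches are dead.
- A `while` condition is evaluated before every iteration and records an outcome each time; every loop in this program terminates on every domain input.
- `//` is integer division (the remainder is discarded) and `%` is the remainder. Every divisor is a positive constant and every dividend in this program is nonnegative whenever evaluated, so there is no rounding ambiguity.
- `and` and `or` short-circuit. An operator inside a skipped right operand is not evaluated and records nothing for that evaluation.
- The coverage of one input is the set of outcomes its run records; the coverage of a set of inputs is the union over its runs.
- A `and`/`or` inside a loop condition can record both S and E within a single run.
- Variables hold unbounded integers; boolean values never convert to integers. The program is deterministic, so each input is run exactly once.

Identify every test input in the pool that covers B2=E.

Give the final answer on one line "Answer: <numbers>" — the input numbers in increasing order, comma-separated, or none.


input #1 (n=1, r=8): does not record B2=E
input #2 (n=0, r=6): does not record B2=E
input #3 (n=11, r=6): records B2=E
input #4 (n=11, r=3): records B2=E
Answer: 3, 4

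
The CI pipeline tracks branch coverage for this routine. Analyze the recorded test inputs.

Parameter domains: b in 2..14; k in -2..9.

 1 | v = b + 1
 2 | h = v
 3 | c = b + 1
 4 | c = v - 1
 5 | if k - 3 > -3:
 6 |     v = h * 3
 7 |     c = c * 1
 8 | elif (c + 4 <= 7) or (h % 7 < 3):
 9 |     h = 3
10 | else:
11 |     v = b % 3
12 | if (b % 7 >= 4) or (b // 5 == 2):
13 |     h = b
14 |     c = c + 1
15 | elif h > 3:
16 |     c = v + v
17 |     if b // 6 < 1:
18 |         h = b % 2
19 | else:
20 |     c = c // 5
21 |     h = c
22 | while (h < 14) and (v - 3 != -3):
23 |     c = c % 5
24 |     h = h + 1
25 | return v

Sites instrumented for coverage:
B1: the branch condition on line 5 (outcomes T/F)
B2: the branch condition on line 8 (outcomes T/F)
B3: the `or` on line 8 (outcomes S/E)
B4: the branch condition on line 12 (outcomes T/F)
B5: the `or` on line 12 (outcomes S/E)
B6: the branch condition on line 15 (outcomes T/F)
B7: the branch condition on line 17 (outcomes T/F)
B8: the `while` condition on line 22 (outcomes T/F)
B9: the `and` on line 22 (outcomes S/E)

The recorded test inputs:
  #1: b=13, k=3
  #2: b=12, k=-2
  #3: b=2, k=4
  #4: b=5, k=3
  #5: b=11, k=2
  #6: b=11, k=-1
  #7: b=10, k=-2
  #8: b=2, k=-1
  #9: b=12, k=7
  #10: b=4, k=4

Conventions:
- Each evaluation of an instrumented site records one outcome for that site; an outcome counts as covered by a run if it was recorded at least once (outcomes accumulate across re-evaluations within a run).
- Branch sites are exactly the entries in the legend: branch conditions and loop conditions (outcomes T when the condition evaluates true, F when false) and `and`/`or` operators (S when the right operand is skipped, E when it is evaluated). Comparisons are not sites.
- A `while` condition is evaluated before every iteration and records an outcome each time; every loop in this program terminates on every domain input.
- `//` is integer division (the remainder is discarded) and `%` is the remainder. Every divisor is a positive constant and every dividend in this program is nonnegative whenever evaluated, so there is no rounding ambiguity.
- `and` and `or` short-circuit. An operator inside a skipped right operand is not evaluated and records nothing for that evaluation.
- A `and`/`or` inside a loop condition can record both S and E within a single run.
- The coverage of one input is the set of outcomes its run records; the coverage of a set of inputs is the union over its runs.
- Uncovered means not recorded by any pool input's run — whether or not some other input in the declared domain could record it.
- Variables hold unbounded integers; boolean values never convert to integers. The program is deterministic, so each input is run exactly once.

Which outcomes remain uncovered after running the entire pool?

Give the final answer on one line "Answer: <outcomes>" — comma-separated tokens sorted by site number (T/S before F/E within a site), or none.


input #1 (b=13, k=3): covers B1=T, B4=T, B5=S, B8=T, B8=F, B9=S, B9=E
input #2 (b=12, k=-2): covers B1=F, B2=F, B3=E, B4=T, B5=S, B8=F, B9=E
input #3 (b=2, k=4): covers B1=T, B4=F, B5=E, B6=F, B8=T, B8=F, B9=S, B9=E
input #4 (b=5, k=3): covers B1=T, B4=T, B5=S, B8=T, B8=F, B9=S, B9=E
input #5 (b=11, k=2): covers B1=T, B4=T, B5=S, B8=T, B8=F, B9=S, B9=E
input #6 (b=11, k=-1): covers B1=F, B2=F, B3=E, B4=T, B5=S, B8=T, B8=F, B9=S, B9=E
input #7 (b=10, k=-2): covers B1=F, B2=F, B3=E, B4=T, B5=E, B8=T, B8=F, B9=S, B9=E
input #8 (b=2, k=-1): covers B1=F, B2=T, B3=S, B4=F, B5=E, B6=F, B8=T, B8=F, B9=S, B9=E
input #9 (b=12, k=7): covers B1=T, B4=T, B5=S, B8=T, B8=F, B9=S, B9=E
input #10 (b=4, k=4): covers B1=T, B4=T, B5=S, B8=T, B8=F, B9=S, B9=E
union over the pool: B1=T, B1=F, B2=T, B2=F, B3=S, B3=E, B4=T, B4=F, B5=S, B5=E, B6=F, B8=T, B8=F, B9=S, B9=E
uncovered (3 of 18): B6=T, B7=T, B7=F
Answer: B6=T, B7=T, B7=F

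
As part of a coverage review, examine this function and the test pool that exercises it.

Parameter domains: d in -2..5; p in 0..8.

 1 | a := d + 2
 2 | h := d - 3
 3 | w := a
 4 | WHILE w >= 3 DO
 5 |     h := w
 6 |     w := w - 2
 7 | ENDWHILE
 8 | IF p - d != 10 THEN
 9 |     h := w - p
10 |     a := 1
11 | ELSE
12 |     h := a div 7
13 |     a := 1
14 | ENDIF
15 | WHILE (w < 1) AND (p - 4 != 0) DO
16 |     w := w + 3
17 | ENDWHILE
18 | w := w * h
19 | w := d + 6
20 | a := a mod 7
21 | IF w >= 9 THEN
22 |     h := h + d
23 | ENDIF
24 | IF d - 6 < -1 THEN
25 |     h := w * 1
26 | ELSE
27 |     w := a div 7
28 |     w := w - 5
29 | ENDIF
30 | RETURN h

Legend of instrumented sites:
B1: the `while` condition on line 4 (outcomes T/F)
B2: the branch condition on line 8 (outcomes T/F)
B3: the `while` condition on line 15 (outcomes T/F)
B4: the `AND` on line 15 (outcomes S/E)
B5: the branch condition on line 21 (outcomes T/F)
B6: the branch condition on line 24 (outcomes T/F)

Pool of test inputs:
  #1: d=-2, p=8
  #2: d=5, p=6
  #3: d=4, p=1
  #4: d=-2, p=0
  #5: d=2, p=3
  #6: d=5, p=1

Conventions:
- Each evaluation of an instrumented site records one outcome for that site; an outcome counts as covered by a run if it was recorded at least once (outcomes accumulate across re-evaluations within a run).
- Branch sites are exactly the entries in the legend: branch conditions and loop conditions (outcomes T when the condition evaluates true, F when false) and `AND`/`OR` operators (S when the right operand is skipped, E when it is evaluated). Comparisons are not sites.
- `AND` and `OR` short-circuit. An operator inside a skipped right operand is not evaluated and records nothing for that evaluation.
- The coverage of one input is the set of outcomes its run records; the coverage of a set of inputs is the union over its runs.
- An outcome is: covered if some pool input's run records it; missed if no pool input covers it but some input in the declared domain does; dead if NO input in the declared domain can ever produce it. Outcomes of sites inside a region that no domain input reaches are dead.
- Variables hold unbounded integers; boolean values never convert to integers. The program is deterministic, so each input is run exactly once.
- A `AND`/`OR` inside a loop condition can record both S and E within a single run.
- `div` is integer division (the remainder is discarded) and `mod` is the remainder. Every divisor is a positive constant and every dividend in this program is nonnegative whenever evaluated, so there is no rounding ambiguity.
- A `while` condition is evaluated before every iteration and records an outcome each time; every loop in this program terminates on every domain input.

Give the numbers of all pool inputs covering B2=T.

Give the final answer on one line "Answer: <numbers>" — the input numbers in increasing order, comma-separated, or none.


input #1 (d=-2, p=8): misses B2=T
input #2 (d=5, p=6): covers B2=T
input #3 (d=4, p=1): covers B2=T
input #4 (d=-2, p=0): covers B2=T
input #5 (d=2, p=3): covers B2=T
input #6 (d=5, p=1): covers B2=T
Answer: 2, 3, 4, 5, 6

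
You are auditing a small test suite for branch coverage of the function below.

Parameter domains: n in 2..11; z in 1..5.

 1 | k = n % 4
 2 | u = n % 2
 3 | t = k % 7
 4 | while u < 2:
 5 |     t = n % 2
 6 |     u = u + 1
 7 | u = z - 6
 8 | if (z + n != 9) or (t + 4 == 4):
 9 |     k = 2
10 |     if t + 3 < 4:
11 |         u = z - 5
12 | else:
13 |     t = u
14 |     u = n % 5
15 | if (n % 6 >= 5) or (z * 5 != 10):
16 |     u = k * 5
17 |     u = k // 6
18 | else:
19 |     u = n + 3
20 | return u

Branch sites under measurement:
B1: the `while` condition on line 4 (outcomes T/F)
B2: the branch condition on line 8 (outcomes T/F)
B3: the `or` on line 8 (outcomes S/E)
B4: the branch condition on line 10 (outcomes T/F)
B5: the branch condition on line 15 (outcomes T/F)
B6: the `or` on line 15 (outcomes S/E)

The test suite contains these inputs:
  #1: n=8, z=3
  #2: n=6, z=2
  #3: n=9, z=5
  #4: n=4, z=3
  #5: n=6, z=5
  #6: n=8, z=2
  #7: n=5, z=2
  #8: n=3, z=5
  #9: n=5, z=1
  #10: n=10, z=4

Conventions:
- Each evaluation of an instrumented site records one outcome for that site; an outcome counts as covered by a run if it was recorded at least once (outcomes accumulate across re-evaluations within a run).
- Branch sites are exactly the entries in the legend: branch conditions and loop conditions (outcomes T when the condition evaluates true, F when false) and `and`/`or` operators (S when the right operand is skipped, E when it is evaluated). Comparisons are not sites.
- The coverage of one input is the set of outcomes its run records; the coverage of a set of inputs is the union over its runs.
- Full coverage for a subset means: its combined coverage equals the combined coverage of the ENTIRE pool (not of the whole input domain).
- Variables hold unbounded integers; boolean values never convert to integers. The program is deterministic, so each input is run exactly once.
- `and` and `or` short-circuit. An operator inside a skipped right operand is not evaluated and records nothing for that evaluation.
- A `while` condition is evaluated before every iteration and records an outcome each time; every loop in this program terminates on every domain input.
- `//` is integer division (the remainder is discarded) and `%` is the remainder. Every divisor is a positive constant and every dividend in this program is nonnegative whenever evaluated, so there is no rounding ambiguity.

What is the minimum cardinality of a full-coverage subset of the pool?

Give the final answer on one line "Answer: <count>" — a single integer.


input #1 (n=8, z=3): events B1->T, B1->T, B1->F, B3->S, B2->T, B4->T, B6->E, B5->T; covers B1=T, B1=F, B2=T, B3=S, B4=T, B5=T, B6=E
input #2 (n=6, z=2): events B1->T, B1->T, B1->F, B3->S, B2->T, B4->T, B6->E, B5->F; covers B1=T, B1=F, B2=T, B3=S, B4=T, B5=F, B6=E
input #3 (n=9, z=5): events B1->T, B1->F, B3->S, B2->T, B4->F, B6->E, B5->T; covers B1=T, B1=F, B2=T, B3=S, B4=F, B5=T, B6=E
input #4 (n=4, z=3): events B1->T, B1->T, B1->F, B3->S, B2->T, B4->T, B6->E, B5->T; covers B1=T, B1=F, B2=T, B3=S, B4=T, B5=T, B6=E
input #5 (n=6, z=5): events B1->T, B1->T, B1->F, B3->S, B2->T, B4->T, B6->E, B5->T; covers B1=T, B1=F, B2=T, B3=S, B4=T, B5=T, B6=E
input #6 (n=8, z=2): events B1->T, B1->T, B1->F, B3->S, B2->T, B4->T, B6->E, B5->F; covers B1=T, B1=F, B2=T, B3=S, B4=T, B5=F, B6=E
input #7 (n=5, z=2): events B1->T, B1->F, B3->S, B2->T, B4->F, B6->S, B5->T; covers B1=T, B1=F, B2=T, B3=S, B4=F, B5=T, B6=S
input #8 (n=3, z=5): events B1->T, B1->F, B3->S, B2->T, B4->F, B6->E, B5->T; covers B1=T, B1=F, B2=T, B3=S, B4=F, B5=T, B6=E
input #9 (n=5, z=1): events B1->T, B1->F, B3->S, B2->T, B4->F, B6->S, B5->T; covers B1=T, B1=F, B2=T, B3=S, B4=F, B5=T, B6=S
input #10 (n=10, z=4): events B1->T, B1->T, B1->F, B3->S, B2->T, B4->T, B6->E, B5->T; covers B1=T, B1=F, B2=T, B3=S, B4=T, B5=T, B6=E
together the pool reaches 10 outcomes: B1=T, B1=F, B2=T, B3=S, B4=T, B4=F, B5=T, B5=F, B6=S, B6=E
checked all size-1 subsets: none covers 10 outcomes (max 7/10)
the canonical winner is {2, 7}: size 2, full 10-outcome coverage, earliest index list among size-2 covers
Answer: 2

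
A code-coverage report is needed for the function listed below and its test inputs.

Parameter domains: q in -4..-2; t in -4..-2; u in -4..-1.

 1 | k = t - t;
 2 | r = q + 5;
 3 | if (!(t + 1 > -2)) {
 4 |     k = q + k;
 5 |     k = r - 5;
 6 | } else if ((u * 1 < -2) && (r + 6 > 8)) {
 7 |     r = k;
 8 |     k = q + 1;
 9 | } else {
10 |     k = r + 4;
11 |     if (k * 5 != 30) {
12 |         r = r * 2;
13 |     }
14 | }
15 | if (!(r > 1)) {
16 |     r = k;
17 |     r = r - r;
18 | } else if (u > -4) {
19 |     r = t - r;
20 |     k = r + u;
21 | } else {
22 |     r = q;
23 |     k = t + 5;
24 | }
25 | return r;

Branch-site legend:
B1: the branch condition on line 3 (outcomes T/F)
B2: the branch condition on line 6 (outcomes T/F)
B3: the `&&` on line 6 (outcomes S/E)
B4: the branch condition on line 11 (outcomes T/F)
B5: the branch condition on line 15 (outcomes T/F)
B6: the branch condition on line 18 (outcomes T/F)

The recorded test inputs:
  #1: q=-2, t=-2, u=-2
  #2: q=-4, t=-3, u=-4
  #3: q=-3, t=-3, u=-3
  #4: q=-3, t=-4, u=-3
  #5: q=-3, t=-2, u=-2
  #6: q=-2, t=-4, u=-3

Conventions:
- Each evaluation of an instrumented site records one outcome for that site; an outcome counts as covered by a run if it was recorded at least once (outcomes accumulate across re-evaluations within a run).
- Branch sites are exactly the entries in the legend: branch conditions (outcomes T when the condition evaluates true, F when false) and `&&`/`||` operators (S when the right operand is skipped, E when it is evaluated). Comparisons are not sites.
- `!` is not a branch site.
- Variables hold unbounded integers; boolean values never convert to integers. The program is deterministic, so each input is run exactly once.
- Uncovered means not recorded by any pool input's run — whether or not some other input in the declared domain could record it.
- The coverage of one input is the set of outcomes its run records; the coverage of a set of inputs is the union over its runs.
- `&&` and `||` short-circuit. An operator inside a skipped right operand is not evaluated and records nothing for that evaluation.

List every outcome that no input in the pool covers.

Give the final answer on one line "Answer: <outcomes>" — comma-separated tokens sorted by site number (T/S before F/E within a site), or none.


input #1 (q=-2, t=-2, u=-2): covers B1=F, B2=F, B3=S, B4=T, B5=F, B6=T
input #2 (q=-4, t=-3, u=-4): covers B1=T, B5=T
input #3 (q=-3, t=-3, u=-3): covers B1=T, B5=F, B6=T
input #4 (q=-3, t=-4, u=-3): covers B1=T, B5=F, B6=T
input #5 (q=-3, t=-2, u=-2): covers B1=F, B2=F, B3=S, B4=F, B5=F, B6=T
input #6 (q=-2, t=-4, u=-3): covers B1=T, B5=F, B6=T
union over the pool: B1=T, B1=F, B2=F, B3=S, B4=T, B4=F, B5=T, B5=F, B6=T
uncovered (3 of 12): B2=T, B3=E, B6=F
Answer: B2=T, B3=E, B6=F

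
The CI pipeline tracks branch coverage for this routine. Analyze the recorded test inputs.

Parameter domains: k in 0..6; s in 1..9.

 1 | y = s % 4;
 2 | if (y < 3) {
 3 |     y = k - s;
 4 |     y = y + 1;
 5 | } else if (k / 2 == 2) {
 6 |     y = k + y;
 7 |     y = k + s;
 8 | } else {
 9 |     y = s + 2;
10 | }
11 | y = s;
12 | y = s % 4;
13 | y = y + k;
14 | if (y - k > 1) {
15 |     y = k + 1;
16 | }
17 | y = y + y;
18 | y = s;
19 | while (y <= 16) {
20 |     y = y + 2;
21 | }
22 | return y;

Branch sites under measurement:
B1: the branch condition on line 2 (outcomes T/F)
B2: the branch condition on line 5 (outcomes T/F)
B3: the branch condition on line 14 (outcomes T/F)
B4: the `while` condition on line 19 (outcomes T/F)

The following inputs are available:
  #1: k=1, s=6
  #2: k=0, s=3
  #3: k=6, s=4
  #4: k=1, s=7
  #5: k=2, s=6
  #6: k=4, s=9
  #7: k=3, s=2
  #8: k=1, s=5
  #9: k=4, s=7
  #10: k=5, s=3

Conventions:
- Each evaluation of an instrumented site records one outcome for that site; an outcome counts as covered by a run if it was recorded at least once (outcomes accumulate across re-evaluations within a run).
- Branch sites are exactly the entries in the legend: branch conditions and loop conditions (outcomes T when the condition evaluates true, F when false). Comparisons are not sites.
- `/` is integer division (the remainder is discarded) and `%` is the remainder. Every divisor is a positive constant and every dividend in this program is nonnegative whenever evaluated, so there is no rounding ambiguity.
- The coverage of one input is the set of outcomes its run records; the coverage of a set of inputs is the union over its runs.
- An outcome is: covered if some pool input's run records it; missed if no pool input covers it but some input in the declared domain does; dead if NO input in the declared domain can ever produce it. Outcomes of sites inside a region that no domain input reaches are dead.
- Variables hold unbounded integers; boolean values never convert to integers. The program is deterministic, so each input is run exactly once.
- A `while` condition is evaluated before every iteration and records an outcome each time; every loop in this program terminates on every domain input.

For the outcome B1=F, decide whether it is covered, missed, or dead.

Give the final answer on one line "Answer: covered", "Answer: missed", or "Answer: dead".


B1=F is recorded by pool input(s) 2, 4, 9, 10 -> covered
Answer: covered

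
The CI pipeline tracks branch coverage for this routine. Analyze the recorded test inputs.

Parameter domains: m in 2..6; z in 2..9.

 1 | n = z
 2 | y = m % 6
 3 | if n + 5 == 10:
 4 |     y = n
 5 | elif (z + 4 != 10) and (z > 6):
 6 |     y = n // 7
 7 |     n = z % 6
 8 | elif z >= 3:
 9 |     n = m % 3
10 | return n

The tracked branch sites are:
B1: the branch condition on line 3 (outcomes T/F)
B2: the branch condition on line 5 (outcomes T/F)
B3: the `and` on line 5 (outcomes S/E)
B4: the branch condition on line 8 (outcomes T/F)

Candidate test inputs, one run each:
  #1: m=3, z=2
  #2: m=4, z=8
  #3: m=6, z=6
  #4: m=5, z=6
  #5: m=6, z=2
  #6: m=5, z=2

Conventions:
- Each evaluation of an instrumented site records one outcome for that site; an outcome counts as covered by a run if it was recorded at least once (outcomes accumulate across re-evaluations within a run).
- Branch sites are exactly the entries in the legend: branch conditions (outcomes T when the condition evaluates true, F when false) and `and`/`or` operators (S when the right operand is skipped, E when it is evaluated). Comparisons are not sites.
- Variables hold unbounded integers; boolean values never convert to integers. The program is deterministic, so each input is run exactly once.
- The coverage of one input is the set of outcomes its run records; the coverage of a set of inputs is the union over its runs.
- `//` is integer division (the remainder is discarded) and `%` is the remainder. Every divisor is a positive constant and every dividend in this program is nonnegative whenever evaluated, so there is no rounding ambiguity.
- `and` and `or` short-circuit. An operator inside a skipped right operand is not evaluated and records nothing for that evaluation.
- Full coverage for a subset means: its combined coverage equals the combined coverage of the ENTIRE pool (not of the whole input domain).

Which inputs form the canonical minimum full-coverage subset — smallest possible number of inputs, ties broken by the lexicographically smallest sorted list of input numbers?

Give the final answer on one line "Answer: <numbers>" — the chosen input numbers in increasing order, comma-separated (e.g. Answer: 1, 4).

input #1, m=3, z=2: events B1->F, B3->E, B2->F, B4->F; outcomes B1=F, B2=F, B3=E, B4=F
input #2, m=4, z=8: events B1->F, B3->E, B2->T; outcomes B1=F, B2=T, B3=E
input #3, m=6, z=6: events B1->F, B3->S, B2->F, B4->T; outcomes B1=F, B2=F, B3=S, B4=T
input #4, m=5, z=6: events B1->F, B3->S, B2->F, B4->T; outcomes B1=F, B2=F, B3=S, B4=T
input #5, m=6, z=2: events B1->F, B3->E, B2->F, B4->F; outcomes B1=F, B2=F, B3=E, B4=F
input #6, m=5, z=2: events B1->F, B3->E, B2->F, B4->F; outcomes B1=F, B2=F, B3=E, B4=F
together the pool reaches 7 outcomes: B1=F, B2=T, B2=F, B3=S, B3=E, B4=T, B4=F
no size-1 subset reaches all 7 outcomes (best union: 4/7)
no size-2 subset reaches all 7 outcomes (best union: 6/7)
the canonical winner is {1, 2, 3}: size 3, full 7-outcome coverage, earliest index list among size-3 covers

Answer: 1, 2, 3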